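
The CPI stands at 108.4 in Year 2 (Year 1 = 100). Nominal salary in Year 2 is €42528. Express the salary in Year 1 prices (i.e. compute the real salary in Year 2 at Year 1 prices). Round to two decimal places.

Real = Nominal ÷ (Index/100) = 42528 ÷ (108.4/100)
     = 42528 ÷ 1.084 = 39232.4723

39232.47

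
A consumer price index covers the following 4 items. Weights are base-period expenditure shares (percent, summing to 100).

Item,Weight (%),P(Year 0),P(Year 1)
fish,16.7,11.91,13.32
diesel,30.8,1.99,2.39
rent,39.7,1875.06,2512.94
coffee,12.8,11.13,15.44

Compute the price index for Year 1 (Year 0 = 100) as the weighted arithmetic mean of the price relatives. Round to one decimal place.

fish: 16.7 × (13.32/11.91) = 16.7 × 1.118388 = 18.6771
diesel: 30.8 × (2.39/1.99) = 30.8 × 1.201005 = 36.9910
rent: 39.7 × (2512.94/1875.06) = 39.7 × 1.340192 = 53.2056
coffee: 12.8 × (15.44/11.13) = 12.8 × 1.387242 = 17.7567
Index = Σ wᵢ·(p₁ᵢ/p₀ᵢ) = 18.6771 + 36.9910 + 53.2056 + 17.7567 = 126.6303

126.6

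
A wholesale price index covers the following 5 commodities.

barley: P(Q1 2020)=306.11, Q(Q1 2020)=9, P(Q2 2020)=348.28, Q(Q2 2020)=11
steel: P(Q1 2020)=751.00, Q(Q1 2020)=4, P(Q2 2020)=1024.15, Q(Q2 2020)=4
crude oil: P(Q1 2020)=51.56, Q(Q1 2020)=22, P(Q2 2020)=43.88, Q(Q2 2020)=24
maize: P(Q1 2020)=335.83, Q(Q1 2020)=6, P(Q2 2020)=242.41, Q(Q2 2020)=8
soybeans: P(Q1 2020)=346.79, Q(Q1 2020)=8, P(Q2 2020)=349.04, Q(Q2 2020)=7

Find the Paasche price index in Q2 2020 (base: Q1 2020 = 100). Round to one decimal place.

105.0

Paasche price index uses current-period quantities as weights.
ΣP(Q2 2020)·Q(Q2 2020) = 348.28×11 + 1024.15×4 + 43.88×24 + 242.41×8 + 349.04×7 = 3831.08 + 4096.6 + 1053.12 + 1939.28 + 2443.28 = 13363.36
ΣP(Q1 2020)·Q(Q2 2020) = 306.11×11 + 751.00×4 + 51.56×24 + 335.83×8 + 346.79×7 = 3367.21 + 3004 + 1237.44 + 2686.64 + 2427.53 = 12722.82
Index = 13363.36 / 12722.82 × 100 = 105.0346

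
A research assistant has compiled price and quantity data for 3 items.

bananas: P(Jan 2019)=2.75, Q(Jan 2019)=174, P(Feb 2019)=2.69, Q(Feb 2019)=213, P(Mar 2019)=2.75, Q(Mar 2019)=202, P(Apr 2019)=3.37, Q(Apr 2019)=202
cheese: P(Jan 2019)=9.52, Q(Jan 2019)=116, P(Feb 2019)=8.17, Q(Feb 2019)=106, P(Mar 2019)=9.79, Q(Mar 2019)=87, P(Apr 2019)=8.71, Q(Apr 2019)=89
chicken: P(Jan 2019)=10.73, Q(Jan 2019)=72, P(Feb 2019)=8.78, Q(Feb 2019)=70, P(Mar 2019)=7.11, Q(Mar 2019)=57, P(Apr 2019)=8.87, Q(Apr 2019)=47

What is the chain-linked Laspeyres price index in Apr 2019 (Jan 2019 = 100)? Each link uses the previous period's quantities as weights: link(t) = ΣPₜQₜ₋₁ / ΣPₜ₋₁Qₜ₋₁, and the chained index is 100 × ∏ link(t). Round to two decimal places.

Link Jan 2019→Feb 2019:
ΣP(Feb 2019)Q(Jan 2019) = 2.69×174 + 8.17×116 + 8.78×72 = 468.06 + 947.72 + 632.16 = 2047.94
ΣP(Jan 2019)Q(Jan 2019) = 2.75×174 + 9.52×116 + 10.73×72 = 478.5 + 1104.32 + 772.56 = 2355.38
link = 2047.94/2355.38 = 0.869473
Link Feb 2019→Mar 2019:
ΣP(Mar 2019)Q(Feb 2019) = 2.75×213 + 9.79×106 + 7.11×70 = 585.75 + 1037.74 + 497.7 = 2121.19
ΣP(Feb 2019)Q(Feb 2019) = 2.69×213 + 8.17×106 + 8.78×70 = 572.97 + 866.02 + 614.6 = 2053.59
link = 2121.19/2053.59 = 1.032918
Link Mar 2019→Apr 2019:
ΣP(Apr 2019)Q(Mar 2019) = 3.37×202 + 8.71×87 + 8.87×57 = 680.74 + 757.77 + 505.59 = 1944.1
ΣP(Mar 2019)Q(Mar 2019) = 2.75×202 + 9.79×87 + 7.11×57 = 555.5 + 851.73 + 405.27 = 1812.5
link = 1944.1/1812.5 = 1.072607
Chained index = 100 × 0.869473 × 1.032918 × 1.072607 = 96.3302

96.33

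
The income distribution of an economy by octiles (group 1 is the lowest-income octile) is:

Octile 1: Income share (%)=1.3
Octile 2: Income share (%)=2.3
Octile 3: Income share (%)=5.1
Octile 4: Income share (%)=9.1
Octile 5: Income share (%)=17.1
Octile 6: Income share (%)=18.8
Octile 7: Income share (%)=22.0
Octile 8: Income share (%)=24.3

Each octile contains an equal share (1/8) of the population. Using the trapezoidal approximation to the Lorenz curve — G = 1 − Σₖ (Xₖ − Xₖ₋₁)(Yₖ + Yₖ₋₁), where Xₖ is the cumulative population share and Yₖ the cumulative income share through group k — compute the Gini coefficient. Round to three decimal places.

0.386

Cumulative income shares Yₖ: 0.0130, 0.0360, 0.0870, 0.1780, 0.3490, 0.5370, 0.7570, 1.0000
Σ (Xₖ−Xₖ₋₁)(Yₖ+Yₖ₋₁) = (1/8)(0.0130+0.0000) + (1/8)(0.0360+0.0130) + (1/8)(0.0870+0.0360) + (1/8)(0.1780+0.0870) + (1/8)(0.3490+0.1780) + (1/8)(0.5370+0.3490) + (1/8)(0.7570+0.5370) + (1/8)(1.0000+0.7570)
  = 0.0016 + 0.0061 + 0.0154 + 0.0331 + 0.0659 + 0.1107 + 0.1617 + 0.2196 = 0.6142
G = 1 − 0.6142 = 0.3858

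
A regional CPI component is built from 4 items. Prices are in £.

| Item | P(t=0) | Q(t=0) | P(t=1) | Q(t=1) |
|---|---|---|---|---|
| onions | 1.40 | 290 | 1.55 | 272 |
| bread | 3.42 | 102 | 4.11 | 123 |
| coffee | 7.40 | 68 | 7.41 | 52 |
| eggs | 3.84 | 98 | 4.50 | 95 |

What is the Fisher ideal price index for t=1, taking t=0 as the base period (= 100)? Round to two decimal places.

Laspeyres component (base-period weights):
ΣP(t=1)Q(t=0) = 1.55×290 + 4.11×102 + 7.41×68 + 4.50×98 = 449.5 + 419.22 + 503.88 + 441 = 1813.6
ΣP(t=0)Q(t=0) = 1.40×290 + 3.42×102 + 7.40×68 + 3.84×98 = 406 + 348.84 + 503.2 + 376.32 = 1634.36
L = 1813.6 / 1634.36 × 100 = 110.9670
Paasche component (current-period weights):
ΣP(t=1)Q(t=1) = 1.55×272 + 4.11×123 + 7.41×52 + 4.50×95 = 421.6 + 505.53 + 385.32 + 427.5 = 1739.95
ΣP(t=0)Q(t=1) = 1.40×272 + 3.42×123 + 7.40×52 + 3.84×95 = 380.8 + 420.66 + 384.8 + 364.8 = 1551.06
P = 1739.95 / 1551.06 × 100 = 112.1781
Fisher = √(L × P) = √(110.9670 × 112.1781) = 111.5709

111.57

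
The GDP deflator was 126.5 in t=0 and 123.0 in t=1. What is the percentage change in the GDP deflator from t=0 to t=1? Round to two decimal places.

Change = (123.0 − 126.5) / 126.5 × 100
       = -3.5 / 126.5 × 100 = -2.7668%

-2.77%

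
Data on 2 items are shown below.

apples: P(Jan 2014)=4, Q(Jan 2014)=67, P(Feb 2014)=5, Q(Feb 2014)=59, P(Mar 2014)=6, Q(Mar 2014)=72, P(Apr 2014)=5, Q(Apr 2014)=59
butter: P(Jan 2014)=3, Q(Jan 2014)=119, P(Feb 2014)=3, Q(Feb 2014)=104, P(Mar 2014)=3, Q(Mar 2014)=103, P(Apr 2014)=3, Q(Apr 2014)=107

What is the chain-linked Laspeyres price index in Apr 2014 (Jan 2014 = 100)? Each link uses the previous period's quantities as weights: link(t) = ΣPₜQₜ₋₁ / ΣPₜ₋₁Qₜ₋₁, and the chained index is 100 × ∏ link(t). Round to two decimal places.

109.68

Link Jan 2014→Feb 2014:
ΣP(Feb 2014)Q(Jan 2014) = 5×67 + 3×119 = 335 + 357 = 692
ΣP(Jan 2014)Q(Jan 2014) = 4×67 + 3×119 = 268 + 357 = 625
link = 692/625 = 1.107200
Link Feb 2014→Mar 2014:
ΣP(Mar 2014)Q(Feb 2014) = 6×59 + 3×104 = 354 + 312 = 666
ΣP(Feb 2014)Q(Feb 2014) = 5×59 + 3×104 = 295 + 312 = 607
link = 666/607 = 1.097199
Link Mar 2014→Apr 2014:
ΣP(Apr 2014)Q(Mar 2014) = 5×72 + 3×103 = 360 + 309 = 669
ΣP(Mar 2014)Q(Mar 2014) = 6×72 + 3×103 = 432 + 309 = 741
link = 669/741 = 0.902834
Chained index = 100 × 1.107200 × 1.097199 × 0.902834 = 109.6780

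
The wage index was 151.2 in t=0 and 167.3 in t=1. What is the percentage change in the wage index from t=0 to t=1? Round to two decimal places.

10.65%

Change = (167.3 − 151.2) / 151.2 × 100
       = 16.1 / 151.2 × 100 = 10.6481%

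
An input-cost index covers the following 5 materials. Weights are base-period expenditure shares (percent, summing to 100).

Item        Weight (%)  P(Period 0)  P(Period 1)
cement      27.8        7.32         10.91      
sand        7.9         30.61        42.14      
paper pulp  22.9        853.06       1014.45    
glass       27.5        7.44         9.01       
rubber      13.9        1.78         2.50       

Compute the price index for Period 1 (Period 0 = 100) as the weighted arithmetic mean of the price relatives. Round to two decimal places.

cement: 27.8 × (10.91/7.32) = 27.8 × 1.490437 = 41.4342
sand: 7.9 × (42.14/30.61) = 7.9 × 1.376674 = 10.8757
paper pulp: 22.9 × (1014.45/853.06) = 22.9 × 1.189190 = 27.2324
glass: 27.5 × (9.01/7.44) = 27.5 × 1.211022 = 33.3031
rubber: 13.9 × (2.50/1.78) = 13.9 × 1.404494 = 19.5225
Index = Σ wᵢ·(p₁ᵢ/p₀ᵢ) = 41.4342 + 10.8757 + 27.2324 + 33.3031 + 19.5225 = 132.3679

132.37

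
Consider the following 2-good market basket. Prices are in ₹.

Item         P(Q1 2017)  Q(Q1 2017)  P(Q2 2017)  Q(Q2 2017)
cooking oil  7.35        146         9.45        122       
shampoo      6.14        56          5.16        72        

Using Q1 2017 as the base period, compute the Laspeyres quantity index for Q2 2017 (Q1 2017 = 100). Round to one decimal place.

94.5

Laspeyres quantity index uses base-period prices as weights.
ΣP(Q1 2017)·Q(Q2 2017) = 7.35×122 + 6.14×72 = 896.7 + 442.08 = 1338.78
ΣP(Q1 2017)·Q(Q1 2017) = 7.35×146 + 6.14×56 = 1073.1 + 343.84 = 1416.94
Index = 1338.78 / 1416.94 × 100 = 94.4839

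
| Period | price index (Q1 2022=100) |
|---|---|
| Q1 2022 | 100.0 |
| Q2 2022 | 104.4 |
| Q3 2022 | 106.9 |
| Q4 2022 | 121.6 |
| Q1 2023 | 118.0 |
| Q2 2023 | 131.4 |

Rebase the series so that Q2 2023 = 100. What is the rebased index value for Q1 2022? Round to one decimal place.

76.1

Rebased(Q1 2022) = 100.0 / 131.4 × 100 = 76.1035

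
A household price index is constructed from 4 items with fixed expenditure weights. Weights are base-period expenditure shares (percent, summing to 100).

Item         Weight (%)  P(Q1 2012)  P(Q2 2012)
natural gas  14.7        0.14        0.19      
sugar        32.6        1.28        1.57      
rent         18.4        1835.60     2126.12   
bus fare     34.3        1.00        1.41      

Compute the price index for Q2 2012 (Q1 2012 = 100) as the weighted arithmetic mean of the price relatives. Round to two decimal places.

natural gas: 14.7 × (0.19/0.14) = 14.7 × 1.357143 = 19.9500
sugar: 32.6 × (1.57/1.28) = 32.6 × 1.226562 = 39.9859
rent: 18.4 × (2126.12/1835.60) = 18.4 × 1.158270 = 21.3122
bus fare: 34.3 × (1.41/1.00) = 34.3 × 1.410000 = 48.3630
Index = Σ wᵢ·(p₁ᵢ/p₀ᵢ) = 19.9500 + 39.9859 + 21.3122 + 48.3630 = 129.6111

129.61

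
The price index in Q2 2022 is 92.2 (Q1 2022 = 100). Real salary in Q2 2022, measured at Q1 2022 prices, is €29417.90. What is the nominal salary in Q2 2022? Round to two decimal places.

Nominal = Real × (Index/100) = 29417.90 × (92.2/100)
        = 29417.90 × 0.922 = 27123.3038

27123.30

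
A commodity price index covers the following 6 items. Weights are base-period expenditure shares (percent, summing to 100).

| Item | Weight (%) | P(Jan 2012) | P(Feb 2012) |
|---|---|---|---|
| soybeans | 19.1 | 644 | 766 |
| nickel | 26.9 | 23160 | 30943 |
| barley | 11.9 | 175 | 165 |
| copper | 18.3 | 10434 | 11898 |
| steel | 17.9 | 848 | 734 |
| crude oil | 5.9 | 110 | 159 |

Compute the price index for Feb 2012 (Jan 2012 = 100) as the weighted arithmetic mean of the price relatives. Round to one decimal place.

114.8

soybeans: 19.1 × (766/644) = 19.1 × 1.189441 = 22.7183
nickel: 26.9 × (30943/23160) = 26.9 × 1.336054 = 35.9398
barley: 11.9 × (165/175) = 11.9 × 0.942857 = 11.2200
copper: 18.3 × (11898/10434) = 18.3 × 1.140311 = 20.8677
steel: 17.9 × (734/848) = 17.9 × 0.865566 = 15.4936
crude oil: 5.9 × (159/110) = 5.9 × 1.445455 = 8.5282
Index = Σ wᵢ·(p₁ᵢ/p₀ᵢ) = 22.7183 + 35.9398 + 11.2200 + 20.8677 + 15.4936 + 8.5282 = 114.7677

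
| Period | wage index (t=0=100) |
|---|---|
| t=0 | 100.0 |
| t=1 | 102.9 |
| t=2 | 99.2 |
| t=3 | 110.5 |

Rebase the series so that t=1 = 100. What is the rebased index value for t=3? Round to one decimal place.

107.4

Rebased(t=3) = 110.5 / 102.9 × 100 = 107.3858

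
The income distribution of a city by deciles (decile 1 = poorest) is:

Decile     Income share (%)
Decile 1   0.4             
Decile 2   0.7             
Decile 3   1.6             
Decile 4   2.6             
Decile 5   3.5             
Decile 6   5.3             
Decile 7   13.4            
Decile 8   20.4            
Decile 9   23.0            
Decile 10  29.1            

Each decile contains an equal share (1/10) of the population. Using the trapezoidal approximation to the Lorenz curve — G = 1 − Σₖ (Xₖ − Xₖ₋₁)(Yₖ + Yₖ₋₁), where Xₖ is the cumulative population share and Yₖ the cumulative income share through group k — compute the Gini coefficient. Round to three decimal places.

Cumulative income shares Yₖ: 0.0040, 0.0110, 0.0270, 0.0530, 0.0880, 0.1410, 0.2750, 0.4790, 0.7090, 1.0000
Σ (Xₖ−Xₖ₋₁)(Yₖ+Yₖ₋₁) = (1/10)(0.0040+0.0000) + (1/10)(0.0110+0.0040) + (1/10)(0.0270+0.0110) + (1/10)(0.0530+0.0270) + (1/10)(0.0880+0.0530) + (1/10)(0.1410+0.0880) + (1/10)(0.2750+0.1410) + (1/10)(0.4790+0.2750) + (1/10)(0.7090+0.4790) + (1/10)(1.0000+0.7090)
  = 0.0004 + 0.0015 + 0.0038 + 0.0080 + 0.0141 + 0.0229 + 0.0416 + 0.0754 + 0.1188 + 0.1709 = 0.4574
G = 1 − 0.4574 = 0.5426

0.543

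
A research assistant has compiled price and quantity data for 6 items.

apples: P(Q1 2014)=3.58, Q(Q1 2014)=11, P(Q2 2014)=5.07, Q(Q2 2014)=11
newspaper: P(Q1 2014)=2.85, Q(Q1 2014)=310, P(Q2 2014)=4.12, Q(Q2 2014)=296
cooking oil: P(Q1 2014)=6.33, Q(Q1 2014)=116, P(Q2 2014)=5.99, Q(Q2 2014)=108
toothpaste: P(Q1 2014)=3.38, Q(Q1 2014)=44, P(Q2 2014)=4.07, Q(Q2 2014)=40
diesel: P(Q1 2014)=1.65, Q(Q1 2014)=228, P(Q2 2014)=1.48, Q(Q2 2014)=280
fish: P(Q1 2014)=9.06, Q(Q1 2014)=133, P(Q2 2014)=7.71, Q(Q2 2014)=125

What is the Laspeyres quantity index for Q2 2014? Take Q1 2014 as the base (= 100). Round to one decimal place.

97.3

Laspeyres quantity index uses base-period prices as weights.
ΣP(Q1 2014)·Q(Q2 2014) = 3.58×11 + 2.85×296 + 6.33×108 + 3.38×40 + 1.65×280 + 9.06×125 = 39.38 + 843.6 + 683.64 + 135.2 + 462 + 1132.5 = 3296.32
ΣP(Q1 2014)·Q(Q1 2014) = 3.58×11 + 2.85×310 + 6.33×116 + 3.38×44 + 1.65×228 + 9.06×133 = 39.38 + 883.5 + 734.28 + 148.72 + 376.2 + 1204.98 = 3387.06
Index = 3296.32 / 3387.06 × 100 = 97.3210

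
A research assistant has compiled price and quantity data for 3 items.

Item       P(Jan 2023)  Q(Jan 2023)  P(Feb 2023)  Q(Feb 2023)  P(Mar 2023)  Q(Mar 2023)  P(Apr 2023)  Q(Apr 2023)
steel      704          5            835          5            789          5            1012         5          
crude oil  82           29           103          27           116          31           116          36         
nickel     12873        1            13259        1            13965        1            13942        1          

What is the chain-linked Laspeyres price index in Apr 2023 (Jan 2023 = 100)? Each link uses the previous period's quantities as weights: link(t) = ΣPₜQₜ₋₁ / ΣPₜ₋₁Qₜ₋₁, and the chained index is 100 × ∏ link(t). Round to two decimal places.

118.99

Link Jan 2023→Feb 2023:
ΣP(Feb 2023)Q(Jan 2023) = 835×5 + 103×29 + 13259×1 = 4175 + 2987 + 13259 = 20421
ΣP(Jan 2023)Q(Jan 2023) = 704×5 + 82×29 + 12873×1 = 3520 + 2378 + 12873 = 18771
link = 20421/18771 = 1.087902
Link Feb 2023→Mar 2023:
ΣP(Mar 2023)Q(Feb 2023) = 789×5 + 116×27 + 13965×1 = 3945 + 3132 + 13965 = 21042
ΣP(Feb 2023)Q(Feb 2023) = 835×5 + 103×27 + 13259×1 = 4175 + 2781 + 13259 = 20215
link = 21042/20215 = 1.040910
Link Mar 2023→Apr 2023:
ΣP(Apr 2023)Q(Mar 2023) = 1012×5 + 116×31 + 13942×1 = 5060 + 3596 + 13942 = 22598
ΣP(Mar 2023)Q(Mar 2023) = 789×5 + 116×31 + 13965×1 = 3945 + 3596 + 13965 = 21506
link = 22598/21506 = 1.050777
Chained index = 100 × 1.087902 × 1.040910 × 1.050777 = 118.9908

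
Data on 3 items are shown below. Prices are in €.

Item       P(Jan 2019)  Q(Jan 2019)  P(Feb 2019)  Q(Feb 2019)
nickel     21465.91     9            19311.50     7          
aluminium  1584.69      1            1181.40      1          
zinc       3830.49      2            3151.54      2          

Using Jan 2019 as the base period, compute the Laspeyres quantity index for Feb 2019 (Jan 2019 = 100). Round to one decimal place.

78.8

Laspeyres quantity index uses base-period prices as weights.
ΣP(Jan 2019)·Q(Feb 2019) = 21465.91×7 + 1584.69×1 + 3830.49×2 = 150261.37 + 1584.69 + 7660.98 = 159507.04
ΣP(Jan 2019)·Q(Jan 2019) = 21465.91×9 + 1584.69×1 + 3830.49×2 = 193193.19 + 1584.69 + 7660.98 = 202438.86
Index = 159507.04 / 202438.86 × 100 = 78.7927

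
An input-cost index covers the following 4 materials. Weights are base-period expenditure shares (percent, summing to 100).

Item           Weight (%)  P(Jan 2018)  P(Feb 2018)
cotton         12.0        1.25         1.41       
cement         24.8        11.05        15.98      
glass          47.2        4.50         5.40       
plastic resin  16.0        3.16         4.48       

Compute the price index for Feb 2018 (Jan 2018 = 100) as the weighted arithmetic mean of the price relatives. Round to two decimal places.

128.72

cotton: 12.0 × (1.41/1.25) = 12.0 × 1.128000 = 13.5360
cement: 24.8 × (15.98/11.05) = 24.8 × 1.446154 = 35.8646
glass: 47.2 × (5.40/4.50) = 47.2 × 1.200000 = 56.6400
plastic resin: 16.0 × (4.48/3.16) = 16.0 × 1.417722 = 22.6835
Index = Σ wᵢ·(p₁ᵢ/p₀ᵢ) = 13.5360 + 35.8646 + 56.6400 + 22.6835 = 128.7242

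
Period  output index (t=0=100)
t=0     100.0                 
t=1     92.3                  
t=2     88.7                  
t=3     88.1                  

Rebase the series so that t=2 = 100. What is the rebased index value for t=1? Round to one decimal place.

Rebased(t=1) = 92.3 / 88.7 × 100 = 104.0586

104.1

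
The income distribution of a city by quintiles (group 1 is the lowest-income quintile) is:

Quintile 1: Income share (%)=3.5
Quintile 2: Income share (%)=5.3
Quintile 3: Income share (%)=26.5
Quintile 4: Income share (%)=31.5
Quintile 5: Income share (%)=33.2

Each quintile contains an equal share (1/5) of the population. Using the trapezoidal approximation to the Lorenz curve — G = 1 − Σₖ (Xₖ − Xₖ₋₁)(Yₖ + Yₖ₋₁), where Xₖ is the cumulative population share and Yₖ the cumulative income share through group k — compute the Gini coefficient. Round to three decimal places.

Cumulative income shares Yₖ: 0.0350, 0.0880, 0.3530, 0.6680, 1.0000
Σ (Xₖ−Xₖ₋₁)(Yₖ+Yₖ₋₁) = (1/5)(0.0350+0.0000) + (1/5)(0.0880+0.0350) + (1/5)(0.3530+0.0880) + (1/5)(0.6680+0.3530) + (1/5)(1.0000+0.6680)
  = 0.0070 + 0.0246 + 0.0882 + 0.2042 + 0.3336 = 0.6576
G = 1 − 0.6576 = 0.3424

0.342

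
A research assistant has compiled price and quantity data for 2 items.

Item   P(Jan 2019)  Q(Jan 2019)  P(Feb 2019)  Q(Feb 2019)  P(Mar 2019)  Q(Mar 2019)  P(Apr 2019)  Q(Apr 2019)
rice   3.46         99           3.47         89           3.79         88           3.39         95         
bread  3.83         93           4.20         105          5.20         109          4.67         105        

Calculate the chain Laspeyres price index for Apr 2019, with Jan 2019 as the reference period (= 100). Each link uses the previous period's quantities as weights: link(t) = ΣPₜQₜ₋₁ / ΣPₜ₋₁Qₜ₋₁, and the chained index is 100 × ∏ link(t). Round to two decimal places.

110.99

Link Jan 2019→Feb 2019:
ΣP(Feb 2019)Q(Jan 2019) = 3.47×99 + 4.20×93 = 343.53 + 390.6 = 734.13
ΣP(Jan 2019)Q(Jan 2019) = 3.46×99 + 3.83×93 = 342.54 + 356.19 = 698.73
link = 734.13/698.73 = 1.050663
Link Feb 2019→Mar 2019:
ΣP(Mar 2019)Q(Feb 2019) = 3.79×89 + 5.20×105 = 337.31 + 546 = 883.31
ΣP(Feb 2019)Q(Feb 2019) = 3.47×89 + 4.20×105 = 308.83 + 441 = 749.83
link = 883.31/749.83 = 1.178014
Link Mar 2019→Apr 2019:
ΣP(Apr 2019)Q(Mar 2019) = 3.39×88 + 4.67×109 = 298.32 + 509.03 = 807.35
ΣP(Mar 2019)Q(Mar 2019) = 3.79×88 + 5.20×109 = 333.52 + 566.8 = 900.32
link = 807.35/900.32 = 0.896737
Chained index = 100 × 1.050663 × 1.178014 × 0.896737 = 110.9887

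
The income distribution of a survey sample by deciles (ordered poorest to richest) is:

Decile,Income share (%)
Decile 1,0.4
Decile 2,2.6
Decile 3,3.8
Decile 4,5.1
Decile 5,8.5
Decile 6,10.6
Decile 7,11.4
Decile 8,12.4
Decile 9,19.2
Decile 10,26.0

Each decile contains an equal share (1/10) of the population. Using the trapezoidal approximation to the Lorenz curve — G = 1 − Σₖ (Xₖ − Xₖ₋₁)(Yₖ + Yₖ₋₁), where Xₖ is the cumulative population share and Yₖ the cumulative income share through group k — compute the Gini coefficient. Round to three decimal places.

0.411

Cumulative income shares Yₖ: 0.0040, 0.0300, 0.0680, 0.1190, 0.2040, 0.3100, 0.4240, 0.5480, 0.7400, 1.0000
Σ (Xₖ−Xₖ₋₁)(Yₖ+Yₖ₋₁) = (1/10)(0.0040+0.0000) + (1/10)(0.0300+0.0040) + (1/10)(0.0680+0.0300) + (1/10)(0.1190+0.0680) + (1/10)(0.2040+0.1190) + (1/10)(0.3100+0.2040) + (1/10)(0.4240+0.3100) + (1/10)(0.5480+0.4240) + (1/10)(0.7400+0.5480) + (1/10)(1.0000+0.7400)
  = 0.0004 + 0.0034 + 0.0098 + 0.0187 + 0.0323 + 0.0514 + 0.0734 + 0.0972 + 0.1288 + 0.1740 = 0.5894
G = 1 − 0.5894 = 0.4106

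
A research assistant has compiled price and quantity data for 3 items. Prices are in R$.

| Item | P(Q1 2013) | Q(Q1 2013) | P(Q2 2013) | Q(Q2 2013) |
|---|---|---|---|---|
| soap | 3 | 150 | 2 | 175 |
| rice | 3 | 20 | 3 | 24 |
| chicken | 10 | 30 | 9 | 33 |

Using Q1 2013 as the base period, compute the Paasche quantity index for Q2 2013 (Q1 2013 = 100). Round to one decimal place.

Paasche quantity index uses current-period prices as weights.
ΣP(Q2 2013)·Q(Q2 2013) = 2×175 + 3×24 + 9×33 = 350 + 72 + 297 = 719
ΣP(Q2 2013)·Q(Q1 2013) = 2×150 + 3×20 + 9×30 = 300 + 60 + 270 = 630
Index = 719 / 630 × 100 = 114.1270

114.1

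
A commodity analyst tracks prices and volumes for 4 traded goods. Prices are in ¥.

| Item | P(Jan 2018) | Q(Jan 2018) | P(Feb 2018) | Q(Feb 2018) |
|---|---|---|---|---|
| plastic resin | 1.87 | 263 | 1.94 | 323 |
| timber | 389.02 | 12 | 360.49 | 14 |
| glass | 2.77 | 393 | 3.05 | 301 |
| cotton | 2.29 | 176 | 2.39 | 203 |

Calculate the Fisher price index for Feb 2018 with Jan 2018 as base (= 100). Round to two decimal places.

96.67

Laspeyres component (base-period weights):
ΣP(Feb 2018)Q(Jan 2018) = 1.94×263 + 360.49×12 + 3.05×393 + 2.39×176 = 510.22 + 4325.88 + 1198.65 + 420.64 = 6455.39
ΣP(Jan 2018)Q(Jan 2018) = 1.87×263 + 389.02×12 + 2.77×393 + 2.29×176 = 491.81 + 4668.24 + 1088.61 + 403.04 = 6651.7
L = 6455.39 / 6651.7 × 100 = 97.0487
Paasche component (current-period weights):
ΣP(Feb 2018)Q(Feb 2018) = 1.94×323 + 360.49×14 + 3.05×301 + 2.39×203 = 626.62 + 5046.86 + 918.05 + 485.17 = 7076.7
ΣP(Jan 2018)Q(Feb 2018) = 1.87×323 + 389.02×14 + 2.77×301 + 2.29×203 = 604.01 + 5446.28 + 833.77 + 464.87 = 7348.93
P = 7076.7 / 7348.93 × 100 = 96.2957
Fisher = √(L × P) = √(97.0487 × 96.2957) = 96.6715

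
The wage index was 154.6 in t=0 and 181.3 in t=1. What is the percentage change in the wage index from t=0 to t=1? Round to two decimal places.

Change = (181.3 − 154.6) / 154.6 × 100
       = 26.7 / 154.6 × 100 = 17.2704%

17.27%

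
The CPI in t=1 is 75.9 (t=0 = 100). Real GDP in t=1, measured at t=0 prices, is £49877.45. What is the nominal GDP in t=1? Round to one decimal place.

Nominal = Real × (Index/100) = 49877.45 × (75.9/100)
        = 49877.45 × 0.759 = 37856.9846

37857.0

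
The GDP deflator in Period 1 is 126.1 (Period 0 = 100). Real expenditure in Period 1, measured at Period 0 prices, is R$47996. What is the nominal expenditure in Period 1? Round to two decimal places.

Nominal = Real × (Index/100) = 47996 × (126.1/100)
        = 47996 × 1.261 = 60522.9560

60522.96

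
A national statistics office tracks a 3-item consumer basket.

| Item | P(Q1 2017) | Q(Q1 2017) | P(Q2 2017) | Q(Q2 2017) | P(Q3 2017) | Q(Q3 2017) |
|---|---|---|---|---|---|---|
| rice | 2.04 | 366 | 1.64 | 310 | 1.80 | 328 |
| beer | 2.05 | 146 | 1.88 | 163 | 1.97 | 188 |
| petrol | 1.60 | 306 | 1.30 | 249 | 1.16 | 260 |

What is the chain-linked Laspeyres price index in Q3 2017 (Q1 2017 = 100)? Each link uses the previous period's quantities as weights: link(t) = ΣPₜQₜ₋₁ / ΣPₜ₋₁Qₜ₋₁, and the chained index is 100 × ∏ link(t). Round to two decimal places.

85.01

Link Q1 2017→Q2 2017:
ΣP(Q2 2017)Q(Q1 2017) = 1.64×366 + 1.88×146 + 1.30×306 = 600.24 + 274.48 + 397.8 = 1272.52
ΣP(Q1 2017)Q(Q1 2017) = 2.04×366 + 2.05×146 + 1.60×306 = 746.64 + 299.3 + 489.6 = 1535.54
link = 1272.52/1535.54 = 0.828712
Link Q2 2017→Q3 2017:
ΣP(Q3 2017)Q(Q2 2017) = 1.80×310 + 1.97×163 + 1.16×249 = 558 + 321.11 + 288.84 = 1167.95
ΣP(Q2 2017)Q(Q2 2017) = 1.64×310 + 1.88×163 + 1.30×249 = 508.4 + 306.44 + 323.7 = 1138.54
link = 1167.95/1138.54 = 1.025831
Chained index = 100 × 0.828712 × 1.025831 = 85.0118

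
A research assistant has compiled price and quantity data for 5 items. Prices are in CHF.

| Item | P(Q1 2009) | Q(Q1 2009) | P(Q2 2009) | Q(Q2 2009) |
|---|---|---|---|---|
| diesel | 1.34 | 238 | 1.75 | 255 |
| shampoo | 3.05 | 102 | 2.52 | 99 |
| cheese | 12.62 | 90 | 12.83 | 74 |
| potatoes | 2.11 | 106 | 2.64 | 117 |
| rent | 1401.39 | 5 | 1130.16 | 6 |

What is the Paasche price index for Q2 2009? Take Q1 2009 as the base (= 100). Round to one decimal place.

85.4

Paasche price index uses current-period quantities as weights.
ΣP(Q2 2009)·Q(Q2 2009) = 1.75×255 + 2.52×99 + 12.83×74 + 2.64×117 + 1130.16×6 = 446.25 + 249.48 + 949.42 + 308.88 + 6780.96 = 8734.99
ΣP(Q1 2009)·Q(Q2 2009) = 1.34×255 + 3.05×99 + 12.62×74 + 2.11×117 + 1401.39×6 = 341.7 + 301.95 + 933.88 + 246.87 + 8408.34 = 10232.74
Index = 8734.99 / 10232.74 × 100 = 85.3632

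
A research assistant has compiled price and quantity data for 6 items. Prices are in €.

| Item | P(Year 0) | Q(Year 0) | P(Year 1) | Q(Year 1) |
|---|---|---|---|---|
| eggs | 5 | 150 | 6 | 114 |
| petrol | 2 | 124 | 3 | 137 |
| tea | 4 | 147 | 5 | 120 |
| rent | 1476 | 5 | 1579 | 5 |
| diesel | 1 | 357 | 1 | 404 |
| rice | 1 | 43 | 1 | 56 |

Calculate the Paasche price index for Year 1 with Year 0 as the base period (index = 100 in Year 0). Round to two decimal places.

109.67

Paasche price index uses current-period quantities as weights.
ΣP(Year 1)·Q(Year 1) = 6×114 + 3×137 + 5×120 + 1579×5 + 1×404 + 1×56 = 684 + 411 + 600 + 7895 + 404 + 56 = 10050
ΣP(Year 0)·Q(Year 1) = 5×114 + 2×137 + 4×120 + 1476×5 + 1×404 + 1×56 = 570 + 274 + 480 + 7380 + 404 + 56 = 9164
Index = 10050 / 9164 × 100 = 109.6683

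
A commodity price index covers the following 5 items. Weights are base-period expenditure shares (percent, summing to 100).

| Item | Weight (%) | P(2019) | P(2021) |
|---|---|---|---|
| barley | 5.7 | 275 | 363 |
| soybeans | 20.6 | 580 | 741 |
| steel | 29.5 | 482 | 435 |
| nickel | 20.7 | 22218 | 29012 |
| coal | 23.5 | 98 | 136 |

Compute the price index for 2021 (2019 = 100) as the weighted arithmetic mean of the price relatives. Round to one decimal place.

barley: 5.7 × (363/275) = 5.7 × 1.320000 = 7.5240
soybeans: 20.6 × (741/580) = 20.6 × 1.277586 = 26.3183
steel: 29.5 × (435/482) = 29.5 × 0.902490 = 26.6234
nickel: 20.7 × (29012/22218) = 20.7 × 1.305788 = 27.0298
coal: 23.5 × (136/98) = 23.5 × 1.387755 = 32.6122
Index = Σ wᵢ·(p₁ᵢ/p₀ᵢ) = 7.5240 + 26.3183 + 26.6234 + 27.0298 + 32.6122 = 120.1078

120.1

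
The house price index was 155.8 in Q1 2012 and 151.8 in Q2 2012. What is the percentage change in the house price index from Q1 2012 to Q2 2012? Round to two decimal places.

Change = (151.8 − 155.8) / 155.8 × 100
       = -4.0 / 155.8 × 100 = -2.5674%

-2.57%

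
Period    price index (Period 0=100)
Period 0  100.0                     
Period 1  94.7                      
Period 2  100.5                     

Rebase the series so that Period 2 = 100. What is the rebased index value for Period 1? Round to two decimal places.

Rebased(Period 1) = 94.7 / 100.5 × 100 = 94.2289

94.23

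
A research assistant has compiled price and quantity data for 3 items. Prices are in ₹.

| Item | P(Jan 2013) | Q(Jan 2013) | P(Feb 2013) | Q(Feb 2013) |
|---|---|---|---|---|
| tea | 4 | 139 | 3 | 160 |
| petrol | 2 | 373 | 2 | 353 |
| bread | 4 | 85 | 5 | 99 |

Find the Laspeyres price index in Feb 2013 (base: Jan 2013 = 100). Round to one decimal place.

Laspeyres price index uses base-period quantities as weights.
ΣP(Feb 2013)·Q(Jan 2013) = 3×139 + 2×373 + 5×85 = 417 + 746 + 425 = 1588
ΣP(Jan 2013)·Q(Jan 2013) = 4×139 + 2×373 + 4×85 = 556 + 746 + 340 = 1642
Index = 1588 / 1642 × 100 = 96.7113

96.7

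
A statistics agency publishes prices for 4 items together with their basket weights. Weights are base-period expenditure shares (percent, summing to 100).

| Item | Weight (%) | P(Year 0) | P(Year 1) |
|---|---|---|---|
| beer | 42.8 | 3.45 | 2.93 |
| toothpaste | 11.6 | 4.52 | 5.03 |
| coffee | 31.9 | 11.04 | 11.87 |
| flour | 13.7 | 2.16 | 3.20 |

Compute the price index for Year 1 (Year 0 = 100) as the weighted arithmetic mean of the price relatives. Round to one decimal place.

beer: 42.8 × (2.93/3.45) = 42.8 × 0.849275 = 36.3490
toothpaste: 11.6 × (5.03/4.52) = 11.6 × 1.112832 = 12.9088
coffee: 31.9 × (11.87/11.04) = 31.9 × 1.075181 = 34.2983
flour: 13.7 × (3.20/2.16) = 13.7 × 1.481481 = 20.2963
Index = Σ wᵢ·(p₁ᵢ/p₀ᵢ) = 36.3490 + 12.9088 + 34.2983 + 20.2963 = 103.8524

103.9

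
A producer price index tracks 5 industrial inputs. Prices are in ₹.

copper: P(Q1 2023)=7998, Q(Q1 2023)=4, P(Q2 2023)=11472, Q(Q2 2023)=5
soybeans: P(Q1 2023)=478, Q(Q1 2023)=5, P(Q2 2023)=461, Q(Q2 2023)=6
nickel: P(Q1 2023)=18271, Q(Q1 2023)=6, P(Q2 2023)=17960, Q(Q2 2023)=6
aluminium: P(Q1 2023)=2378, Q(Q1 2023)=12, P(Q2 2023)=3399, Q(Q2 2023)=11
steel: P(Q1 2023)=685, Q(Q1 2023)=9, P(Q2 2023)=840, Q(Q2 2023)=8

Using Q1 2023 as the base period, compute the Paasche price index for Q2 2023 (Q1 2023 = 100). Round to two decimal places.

Paasche price index uses current-period quantities as weights.
ΣP(Q2 2023)·Q(Q2 2023) = 11472×5 + 461×6 + 17960×6 + 3399×11 + 840×8 = 57360 + 2766 + 107760 + 37389 + 6720 = 211995
ΣP(Q1 2023)·Q(Q2 2023) = 7998×5 + 478×6 + 18271×6 + 2378×11 + 685×8 = 39990 + 2868 + 109626 + 26158 + 5480 = 184122
Index = 211995 / 184122 × 100 = 115.1383

115.14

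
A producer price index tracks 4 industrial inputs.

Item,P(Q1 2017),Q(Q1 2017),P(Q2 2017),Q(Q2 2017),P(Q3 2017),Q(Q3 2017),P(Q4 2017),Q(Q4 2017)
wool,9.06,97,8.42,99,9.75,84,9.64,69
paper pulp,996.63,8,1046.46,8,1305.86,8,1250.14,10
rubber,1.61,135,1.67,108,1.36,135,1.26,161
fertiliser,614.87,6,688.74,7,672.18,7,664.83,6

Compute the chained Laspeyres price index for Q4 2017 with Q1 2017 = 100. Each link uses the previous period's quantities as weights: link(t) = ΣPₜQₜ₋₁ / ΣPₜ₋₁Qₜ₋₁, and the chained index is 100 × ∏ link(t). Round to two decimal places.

Link Q1 2017→Q2 2017:
ΣP(Q2 2017)Q(Q1 2017) = 8.42×97 + 1046.46×8 + 1.67×135 + 688.74×6 = 816.74 + 8371.68 + 225.45 + 4132.44 = 13546.31
ΣP(Q1 2017)Q(Q1 2017) = 9.06×97 + 996.63×8 + 1.61×135 + 614.87×6 = 878.82 + 7973.04 + 217.35 + 3689.22 = 12758.43
link = 13546.31/12758.43 = 1.061754
Link Q2 2017→Q3 2017:
ΣP(Q3 2017)Q(Q2 2017) = 9.75×99 + 1305.86×8 + 1.36×108 + 672.18×7 = 965.25 + 10446.88 + 146.88 + 4705.26 = 16264.27
ΣP(Q2 2017)Q(Q2 2017) = 8.42×99 + 1046.46×8 + 1.67×108 + 688.74×7 = 833.58 + 8371.68 + 180.36 + 4821.18 = 14206.8
link = 16264.27/14206.8 = 1.144823
Link Q3 2017→Q4 2017:
ΣP(Q4 2017)Q(Q3 2017) = 9.64×84 + 1250.14×8 + 1.26×135 + 664.83×7 = 809.76 + 10001.12 + 170.1 + 4653.81 = 15634.79
ΣP(Q3 2017)Q(Q3 2017) = 9.75×84 + 1305.86×8 + 1.36×135 + 672.18×7 = 819 + 10446.88 + 183.6 + 4705.26 = 16154.74
link = 15634.79/16154.74 = 0.967814
Chained index = 100 × 1.061754 × 1.144823 × 0.967814 = 117.6398

117.64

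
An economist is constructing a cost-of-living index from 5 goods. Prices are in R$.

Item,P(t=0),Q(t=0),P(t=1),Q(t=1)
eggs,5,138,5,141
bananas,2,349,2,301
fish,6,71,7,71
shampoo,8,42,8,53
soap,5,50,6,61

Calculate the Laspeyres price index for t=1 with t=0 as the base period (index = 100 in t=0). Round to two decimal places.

105.04

Laspeyres price index uses base-period quantities as weights.
ΣP(t=1)·Q(t=0) = 5×138 + 2×349 + 7×71 + 8×42 + 6×50 = 690 + 698 + 497 + 336 + 300 = 2521
ΣP(t=0)·Q(t=0) = 5×138 + 2×349 + 6×71 + 8×42 + 5×50 = 690 + 698 + 426 + 336 + 250 = 2400
Index = 2521 / 2400 × 100 = 105.0417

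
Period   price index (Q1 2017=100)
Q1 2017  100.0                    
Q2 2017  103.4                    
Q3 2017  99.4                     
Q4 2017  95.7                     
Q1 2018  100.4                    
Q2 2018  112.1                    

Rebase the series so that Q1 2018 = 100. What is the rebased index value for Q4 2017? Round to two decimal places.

95.32

Rebased(Q4 2017) = 95.7 / 100.4 × 100 = 95.3187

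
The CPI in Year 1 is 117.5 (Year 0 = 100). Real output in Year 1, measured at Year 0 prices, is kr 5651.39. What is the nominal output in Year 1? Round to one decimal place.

Nominal = Real × (Index/100) = 5651.39 × (117.5/100)
        = 5651.39 × 1.175 = 6640.3833

6640.4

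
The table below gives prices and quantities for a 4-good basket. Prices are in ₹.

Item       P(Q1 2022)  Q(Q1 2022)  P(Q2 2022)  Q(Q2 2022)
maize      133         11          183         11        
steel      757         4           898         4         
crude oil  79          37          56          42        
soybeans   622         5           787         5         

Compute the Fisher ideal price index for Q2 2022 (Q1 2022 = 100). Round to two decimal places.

Laspeyres component (base-period weights):
ΣP(Q2 2022)Q(Q1 2022) = 183×11 + 898×4 + 56×37 + 787×5 = 2013 + 3592 + 2072 + 3935 = 11612
ΣP(Q1 2022)Q(Q1 2022) = 133×11 + 757×4 + 79×37 + 622×5 = 1463 + 3028 + 2923 + 3110 = 10524
L = 11612 / 10524 × 100 = 110.3383
Paasche component (current-period weights):
ΣP(Q2 2022)Q(Q2 2022) = 183×11 + 898×4 + 56×42 + 787×5 = 2013 + 3592 + 2352 + 3935 = 11892
ΣP(Q1 2022)Q(Q2 2022) = 133×11 + 757×4 + 79×42 + 622×5 = 1463 + 3028 + 3318 + 3110 = 10919
P = 11892 / 10919 × 100 = 108.9111
Fisher = √(L × P) = √(110.3383 × 108.9111) = 109.6224

109.62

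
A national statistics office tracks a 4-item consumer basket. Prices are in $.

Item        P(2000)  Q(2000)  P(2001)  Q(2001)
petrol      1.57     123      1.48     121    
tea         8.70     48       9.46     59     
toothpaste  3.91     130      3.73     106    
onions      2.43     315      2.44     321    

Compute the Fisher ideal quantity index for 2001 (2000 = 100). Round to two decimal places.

Laspeyres component (base-period weights):
ΣP(2000)Q(2001) = 1.57×121 + 8.70×59 + 3.91×106 + 2.43×321 = 189.97 + 513.3 + 414.46 + 780.03 = 1897.76
ΣP(2000)Q(2000) = 1.57×123 + 8.70×48 + 3.91×130 + 2.43×315 = 193.11 + 417.6 + 508.3 + 765.45 = 1884.46
L = 1897.76 / 1884.46 × 100 = 100.7058
Paasche component (current-period weights):
ΣP(2001)Q(2001) = 1.48×121 + 9.46×59 + 3.73×106 + 2.44×321 = 179.08 + 558.14 + 395.38 + 783.24 = 1915.84
ΣP(2001)Q(2000) = 1.48×123 + 9.46×48 + 3.73×130 + 2.44×315 = 182.04 + 454.08 + 484.9 + 768.6 = 1889.62
P = 1915.84 / 1889.62 × 100 = 101.3876
Fisher = √(L × P) = √(100.7058 × 101.3876) = 101.0461

101.05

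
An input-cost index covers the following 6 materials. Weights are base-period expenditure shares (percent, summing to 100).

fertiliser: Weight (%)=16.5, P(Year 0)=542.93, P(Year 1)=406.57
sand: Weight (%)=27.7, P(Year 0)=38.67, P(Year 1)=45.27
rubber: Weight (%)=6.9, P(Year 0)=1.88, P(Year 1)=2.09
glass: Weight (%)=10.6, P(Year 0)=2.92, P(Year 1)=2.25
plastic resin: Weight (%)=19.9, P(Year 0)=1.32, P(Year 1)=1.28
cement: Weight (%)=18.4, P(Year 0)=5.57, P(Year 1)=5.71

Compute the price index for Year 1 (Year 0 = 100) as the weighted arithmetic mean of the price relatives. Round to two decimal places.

98.78

fertiliser: 16.5 × (406.57/542.93) = 16.5 × 0.748844 = 12.3559
sand: 27.7 × (45.27/38.67) = 27.7 × 1.170675 = 32.4277
rubber: 6.9 × (2.09/1.88) = 6.9 × 1.111702 = 7.6707
glass: 10.6 × (2.25/2.92) = 10.6 × 0.770548 = 8.1678
plastic resin: 19.9 × (1.28/1.32) = 19.9 × 0.969697 = 19.2970
cement: 18.4 × (5.71/5.57) = 18.4 × 1.025135 = 18.8625
Index = Σ wᵢ·(p₁ᵢ/p₀ᵢ) = 12.3559 + 32.4277 + 7.6707 + 8.1678 + 19.2970 + 18.8625 = 98.7816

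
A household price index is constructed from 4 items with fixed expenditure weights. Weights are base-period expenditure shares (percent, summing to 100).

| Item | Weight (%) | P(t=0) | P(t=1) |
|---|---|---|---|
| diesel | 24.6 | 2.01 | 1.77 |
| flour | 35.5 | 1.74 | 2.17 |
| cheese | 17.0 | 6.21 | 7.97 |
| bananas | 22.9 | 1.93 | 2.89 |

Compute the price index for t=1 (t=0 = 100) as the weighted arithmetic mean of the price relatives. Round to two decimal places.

122.04

diesel: 24.6 × (1.77/2.01) = 24.6 × 0.880597 = 21.6627
flour: 35.5 × (2.17/1.74) = 35.5 × 1.247126 = 44.2730
cheese: 17.0 × (7.97/6.21) = 17.0 × 1.283414 = 21.8180
bananas: 22.9 × (2.89/1.93) = 22.9 × 1.497409 = 34.2907
Index = Σ wᵢ·(p₁ᵢ/p₀ᵢ) = 21.6627 + 44.2730 + 21.8180 + 34.2907 = 122.0444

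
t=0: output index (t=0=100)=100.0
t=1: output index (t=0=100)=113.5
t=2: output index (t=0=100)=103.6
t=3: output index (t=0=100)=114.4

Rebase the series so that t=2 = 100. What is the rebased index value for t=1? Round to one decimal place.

Rebased(t=1) = 113.5 / 103.6 × 100 = 109.5560

109.6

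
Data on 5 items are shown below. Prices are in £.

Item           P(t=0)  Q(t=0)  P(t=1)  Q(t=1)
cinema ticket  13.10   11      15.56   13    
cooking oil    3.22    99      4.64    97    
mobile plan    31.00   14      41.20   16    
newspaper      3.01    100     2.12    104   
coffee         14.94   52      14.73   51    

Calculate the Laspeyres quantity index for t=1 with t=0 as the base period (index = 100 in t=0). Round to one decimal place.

104.0

Laspeyres quantity index uses base-period prices as weights.
ΣP(t=0)·Q(t=1) = 13.10×13 + 3.22×97 + 31.00×16 + 3.01×104 + 14.94×51 = 170.3 + 312.34 + 496 + 313.04 + 761.94 = 2053.62
ΣP(t=0)·Q(t=0) = 13.10×11 + 3.22×99 + 31.00×14 + 3.01×100 + 14.94×52 = 144.1 + 318.78 + 434 + 301 + 776.88 = 1974.76
Index = 2053.62 / 1974.76 × 100 = 103.9934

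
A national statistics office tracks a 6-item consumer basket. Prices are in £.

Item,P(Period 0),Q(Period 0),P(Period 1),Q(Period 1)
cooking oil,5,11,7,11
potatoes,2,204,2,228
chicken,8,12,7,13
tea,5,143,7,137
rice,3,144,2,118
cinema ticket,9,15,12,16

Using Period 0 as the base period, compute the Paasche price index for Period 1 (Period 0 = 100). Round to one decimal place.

111.8

Paasche price index uses current-period quantities as weights.
ΣP(Period 1)·Q(Period 1) = 7×11 + 2×228 + 7×13 + 7×137 + 2×118 + 12×16 = 77 + 456 + 91 + 959 + 236 + 192 = 2011
ΣP(Period 0)·Q(Period 1) = 5×11 + 2×228 + 8×13 + 5×137 + 3×118 + 9×16 = 55 + 456 + 104 + 685 + 354 + 144 = 1798
Index = 2011 / 1798 × 100 = 111.8465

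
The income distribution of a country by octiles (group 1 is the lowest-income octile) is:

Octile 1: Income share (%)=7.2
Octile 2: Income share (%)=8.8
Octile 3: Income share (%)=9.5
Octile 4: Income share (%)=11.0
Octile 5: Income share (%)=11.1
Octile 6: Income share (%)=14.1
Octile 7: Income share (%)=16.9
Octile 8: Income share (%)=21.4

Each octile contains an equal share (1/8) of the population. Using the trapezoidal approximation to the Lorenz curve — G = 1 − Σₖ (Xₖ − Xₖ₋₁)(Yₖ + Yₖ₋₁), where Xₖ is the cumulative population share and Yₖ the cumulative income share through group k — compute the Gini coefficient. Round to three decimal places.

Cumulative income shares Yₖ: 0.0720, 0.1600, 0.2550, 0.3650, 0.4760, 0.6170, 0.7860, 1.0000
Σ (Xₖ−Xₖ₋₁)(Yₖ+Yₖ₋₁) = (1/8)(0.0720+0.0000) + (1/8)(0.1600+0.0720) + (1/8)(0.2550+0.1600) + (1/8)(0.3650+0.2550) + (1/8)(0.4760+0.3650) + (1/8)(0.6170+0.4760) + (1/8)(0.7860+0.6170) + (1/8)(1.0000+0.7860)
  = 0.0090 + 0.0290 + 0.0519 + 0.0775 + 0.1051 + 0.1366 + 0.1754 + 0.2233 = 0.8077
G = 1 − 0.8077 = 0.1923

0.192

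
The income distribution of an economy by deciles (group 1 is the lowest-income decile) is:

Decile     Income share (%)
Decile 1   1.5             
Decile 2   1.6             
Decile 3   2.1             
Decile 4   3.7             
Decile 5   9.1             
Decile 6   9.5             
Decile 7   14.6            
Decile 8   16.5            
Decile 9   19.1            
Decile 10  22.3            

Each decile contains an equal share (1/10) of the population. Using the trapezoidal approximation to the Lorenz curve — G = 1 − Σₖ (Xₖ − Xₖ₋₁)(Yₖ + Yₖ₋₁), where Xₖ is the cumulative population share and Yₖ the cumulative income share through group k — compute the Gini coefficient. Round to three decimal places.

Cumulative income shares Yₖ: 0.0150, 0.0310, 0.0520, 0.0890, 0.1800, 0.2750, 0.4210, 0.5860, 0.7770, 1.0000
Σ (Xₖ−Xₖ₋₁)(Yₖ+Yₖ₋₁) = (1/10)(0.0150+0.0000) + (1/10)(0.0310+0.0150) + (1/10)(0.0520+0.0310) + (1/10)(0.0890+0.0520) + (1/10)(0.1800+0.0890) + (1/10)(0.2750+0.1800) + (1/10)(0.4210+0.2750) + (1/10)(0.5860+0.4210) + (1/10)(0.7770+0.5860) + (1/10)(1.0000+0.7770)
  = 0.0015 + 0.0046 + 0.0083 + 0.0141 + 0.0269 + 0.0455 + 0.0696 + 0.1007 + 0.1363 + 0.1777 = 0.5852
G = 1 − 0.5852 = 0.4148

0.415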